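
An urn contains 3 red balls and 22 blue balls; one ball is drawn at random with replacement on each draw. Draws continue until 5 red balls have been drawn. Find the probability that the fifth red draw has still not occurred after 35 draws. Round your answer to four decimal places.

Needing more than 35 draws ⇔ fewer than 5 successes in the first 35. With X ~ Binomial(35, 0.12), P(Y > 35) = P(X ≤ 4).
  k=0: C(35,0)·0.12^0·0.88^35 = 0.011400
  k=1: C(35,1)·0.12^1·0.88^34 = 0.054408
  k=2: C(35,2)·0.12^2·0.88^33 = 0.126127
  k=3: C(35,3)·0.12^3·0.88^32 = 0.189190
  k=4: C(35,4)·0.12^4·0.88^31 = 0.206389
P(X ≤ 4) = 0.587514

0.5875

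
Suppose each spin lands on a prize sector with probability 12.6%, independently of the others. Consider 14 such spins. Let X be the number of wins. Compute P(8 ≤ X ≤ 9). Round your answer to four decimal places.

X ~ Binomial(14, 0.126); P(8 ≤ X ≤ 9) = Σ C(14,k) p^k (1−p)^(14−k) over k:
  k=8: C(14,8)·0.126^8·0.874^6 = 0.000085
  k=9: C(14,9)·0.126^9·0.874^5 = 0.000008
Total = 0.000093

0.0001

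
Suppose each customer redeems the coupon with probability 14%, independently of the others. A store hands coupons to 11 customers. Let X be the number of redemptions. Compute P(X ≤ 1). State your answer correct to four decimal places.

X ~ Binomial(11, 0.14); P(X ≤ 1) = Σ C(11,k) p^k (1−p)^(11−k) over k:
  k=0: C(11,0)·0.14^0·0.86^11 = 0.190319
  k=1: C(11,1)·0.14^1·0.86^10 = 0.340804
Total = 0.531124

0.5311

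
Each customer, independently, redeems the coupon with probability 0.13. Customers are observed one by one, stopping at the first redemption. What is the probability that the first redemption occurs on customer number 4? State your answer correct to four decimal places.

0.0856

Geometric (trials to first success), p = 0.13.
P(Y = 4) = (1−p)^3 · p = 0.6585 · 0.13 = 0.085605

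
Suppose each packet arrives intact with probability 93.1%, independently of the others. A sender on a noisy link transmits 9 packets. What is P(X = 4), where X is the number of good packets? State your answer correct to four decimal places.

0.0001

X ~ Binomial(n=9, p=0.931).
P(X=4) = C(9,4) · p^4 · (1−p)^5
= 126 · 0.75127 · 1.564e-06 = 0.000148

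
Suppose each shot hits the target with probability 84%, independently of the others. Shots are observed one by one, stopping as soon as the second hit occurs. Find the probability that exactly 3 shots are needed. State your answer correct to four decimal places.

0.2258

Y = trial on which the second success occurs; negative binomial, r=2, p=0.84.
P(Y=3) = C(2,1) · p^2 · (1−p)^1
= 2 · 0.7056 · 0.16 = 0.225792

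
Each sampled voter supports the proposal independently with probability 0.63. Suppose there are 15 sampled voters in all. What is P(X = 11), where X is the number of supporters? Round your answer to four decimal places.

X ~ Binomial(n=15, p=0.63).
P(X=11) = C(15,11) · p^11 · (1−p)^4
= 1365 · 0.0062051 · 0.018742 = 0.158740

0.1587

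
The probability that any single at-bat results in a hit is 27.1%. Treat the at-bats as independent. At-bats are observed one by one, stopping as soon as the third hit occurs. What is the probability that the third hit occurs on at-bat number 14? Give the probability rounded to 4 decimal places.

0.0480

Y = trial on which the third success occurs; negative binomial, r=3, p=0.271.
P(Y=14) = C(13,2) · p^3 · (1−p)^11
= 78 · 0.019903 · 0.030903 = 0.047974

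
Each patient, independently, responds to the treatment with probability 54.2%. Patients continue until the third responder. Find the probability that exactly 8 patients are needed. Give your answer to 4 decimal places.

Y = trial on which the third success occurs; negative binomial, r=3, p=0.542.
P(Y=8) = C(7,2) · p^3 · (1−p)^5
= 21 · 0.15922 · 0.020152 = 0.067382

0.0674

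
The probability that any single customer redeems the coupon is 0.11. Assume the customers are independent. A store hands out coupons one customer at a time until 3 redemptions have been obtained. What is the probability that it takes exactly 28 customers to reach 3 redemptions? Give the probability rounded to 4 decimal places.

0.0254

Y = trial on which the third success occurs; negative binomial, r=3, p=0.11.
P(Y=28) = C(27,2) · p^3 · (1−p)^25
= 351 · 0.001331 · 0.054294 = 0.025365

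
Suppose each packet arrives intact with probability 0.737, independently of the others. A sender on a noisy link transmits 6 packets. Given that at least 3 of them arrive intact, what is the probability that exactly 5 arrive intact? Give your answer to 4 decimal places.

X ~ Binomial(6, 0.737). Want P(X=5 | X≥3) = P(X=5) / P(X≥3).
P(X=5) = C(6,5)·0.737^5·0.263^1 = 0.343119
P(X≥3) = 1 − 0.000331 − 0.005564 − 0.038981 = 0.955124
Ratio = 0.343119 / 0.955124 = 0.359240

0.3592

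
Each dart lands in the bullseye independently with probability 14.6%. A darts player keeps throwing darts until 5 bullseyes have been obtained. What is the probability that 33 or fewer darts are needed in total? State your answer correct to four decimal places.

0.5388

Finishing within 33 darts ⇔ at least 5 successes in the first 33. With X ~ Binomial(33, 0.146), P(Y ≤ 33) = 1 − P(X ≤ 4).
  k=0: C(33,0)·0.146^0·0.854^33 = 0.005472
  k=1: C(33,1)·0.146^1·0.854^32 = 0.030869
  k=2: C(33,2)·0.146^2·0.854^31 = 0.084437
  k=3: C(33,3)·0.146^3·0.854^30 = 0.149166
  k=4: C(33,4)·0.146^4·0.854^29 = 0.191261
1 − 0.461204 = 0.538796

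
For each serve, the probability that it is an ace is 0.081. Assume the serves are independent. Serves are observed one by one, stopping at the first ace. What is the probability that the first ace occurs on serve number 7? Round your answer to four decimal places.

0.0488

Geometric (trials to first success), p = 0.081.
P(Y = 7) = (1−p)^6 · p = 0.60241 · 0.081 = 0.048795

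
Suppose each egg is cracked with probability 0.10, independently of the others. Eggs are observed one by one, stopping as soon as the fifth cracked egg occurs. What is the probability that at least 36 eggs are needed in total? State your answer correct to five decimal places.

Needing more than 35 eggs ⇔ fewer than 5 successes in the first 35. With X ~ Binomial(35, 0.10), P(Y > 35) = P(X ≤ 4).
  k=0: C(35,0)·0.10^0·0.90^35 = 0.0250316
  k=1: C(35,1)·0.10^1·0.90^34 = 0.0973449
  k=2: C(35,2)·0.10^2·0.90^33 = 0.1838738
  k=3: C(35,3)·0.10^3·0.90^32 = 0.2247346
  k=4: C(35,4)·0.10^4·0.90^31 = 0.1997641
P(X ≤ 4) = 0.7307490

0.73075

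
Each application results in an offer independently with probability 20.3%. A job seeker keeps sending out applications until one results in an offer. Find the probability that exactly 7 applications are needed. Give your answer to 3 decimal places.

0.052

Geometric (trials to first success), p = 0.203.
P(Y = 7) = (1−p)^6 · p = 0.2563 · 0.203 = 0.05203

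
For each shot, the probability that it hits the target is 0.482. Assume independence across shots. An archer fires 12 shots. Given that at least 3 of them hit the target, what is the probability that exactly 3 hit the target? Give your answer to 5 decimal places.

0.06791

X ~ Binomial(12, 0.482). Want P(X=3 | X≥3) = P(X=3) / P(X≥3).
P(X=3) = C(12,3)·0.482^3·0.518^9 = 0.0661503
P(X≥3) = 1 − 0.0003732 − 0.0041673 − 0.0213273 = 0.9741322
Ratio = 0.0661503 / 0.9741322 = 0.0679069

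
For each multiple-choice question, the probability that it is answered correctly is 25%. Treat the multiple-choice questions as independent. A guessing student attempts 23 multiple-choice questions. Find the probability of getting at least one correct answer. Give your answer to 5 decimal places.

P(at least one) = 1 − P(none) = 1 − (1 − 0.25)^23
= 1 − 0.0013379 = 0.9986621

0.99866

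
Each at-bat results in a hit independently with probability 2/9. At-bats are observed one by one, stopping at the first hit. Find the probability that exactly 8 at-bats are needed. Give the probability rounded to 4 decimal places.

0.0383

Geometric (trials to first success), p = 0.222222.
P(Y = 8) = (1−p)^7 · p = 0.17218 · 0.222222 = 0.038263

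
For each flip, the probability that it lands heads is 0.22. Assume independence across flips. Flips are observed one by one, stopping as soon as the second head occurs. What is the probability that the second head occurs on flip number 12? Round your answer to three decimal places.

0.044

Y = trial on which the second success occurs; negative binomial, r=2, p=0.22.
P(Y=12) = C(11,1) · p^2 · (1−p)^10
= 11 · 0.0484 · 0.083358 = 0.04438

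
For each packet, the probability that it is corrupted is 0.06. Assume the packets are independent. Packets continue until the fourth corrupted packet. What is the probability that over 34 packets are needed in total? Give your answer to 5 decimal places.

0.85544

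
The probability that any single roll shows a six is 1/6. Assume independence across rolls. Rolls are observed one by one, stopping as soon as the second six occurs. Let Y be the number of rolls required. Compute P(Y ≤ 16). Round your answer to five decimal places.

Finishing within 16 rolls ⇔ at least 2 successes in the first 16. With X ~ Binomial(16, 0.166667), P(Y ≤ 16) = 1 − P(X ≤ 1).
  k=0: C(16,0)·0.166667^0·0.833333^16 = 0.0540879
  k=1: C(16,1)·0.166667^1·0.833333^15 = 0.1730813
1 − 0.2271692 = 0.7728308

0.77283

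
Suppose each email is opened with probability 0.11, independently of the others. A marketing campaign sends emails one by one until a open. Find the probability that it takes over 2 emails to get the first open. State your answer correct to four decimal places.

Y = number of emails to the first success; geometric, p = 0.11.
P(Y > 2) = P(first 2 all fail) = (1−p)^2 = 0.792100

0.7921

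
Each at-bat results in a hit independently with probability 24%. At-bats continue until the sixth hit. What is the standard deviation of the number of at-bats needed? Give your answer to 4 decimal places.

Y = total at-bats until the sixth success; negative binomial with r=6, p=0.24.
SD(Y) = √[r(1−p)/p²] = √(79.166667) = 8.897565

8.8976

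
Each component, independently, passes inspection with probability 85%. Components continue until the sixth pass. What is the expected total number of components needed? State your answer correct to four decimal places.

Y = total components until the sixth success; negative binomial with r=6, p=0.85.
E[Y] = r / p = 6 / 0.85 = 7.058824

7.0588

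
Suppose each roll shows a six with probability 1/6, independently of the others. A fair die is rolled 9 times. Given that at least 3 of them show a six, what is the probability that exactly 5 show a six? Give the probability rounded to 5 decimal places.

0.04384

X ~ Binomial(9, 0.166667). Want P(X=5 | X≥3) = P(X=5) / P(X≥3).
P(X=5) = C(9,5)·0.166667^5·0.833333^4 = 0.0078143
P(X≥3) = 1 − 0.1938067 − 0.3488521 − 0.2790816 = 0.1782596
Ratio = 0.0078143 / 0.1782596 = 0.0438366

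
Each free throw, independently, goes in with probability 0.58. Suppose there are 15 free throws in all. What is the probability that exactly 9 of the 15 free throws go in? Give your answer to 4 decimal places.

X ~ Binomial(n=15, p=0.58).
P(X=9) = C(15,9) · p^9 · (1−p)^6
= 5005 · 0.0074277 · 0.005489 = 0.204057

0.2041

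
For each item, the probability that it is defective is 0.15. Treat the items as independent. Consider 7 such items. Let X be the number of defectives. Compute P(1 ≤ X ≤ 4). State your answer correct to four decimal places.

0.6782

X ~ Binomial(7, 0.15); P(1 ≤ X ≤ 4) = Σ C(7,k) p^k (1−p)^(7−k) over k:
  k=1: C(7,1)·0.15^1·0.85^6 = 0.396007
  k=2: C(7,2)·0.15^2·0.85^5 = 0.209651
  k=3: C(7,3)·0.15^3·0.85^4 = 0.061662
  k=4: C(7,4)·0.15^4·0.85^3 = 0.010882
Total = 0.678201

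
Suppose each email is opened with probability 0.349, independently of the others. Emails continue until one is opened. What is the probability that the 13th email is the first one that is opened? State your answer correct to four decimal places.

0.0020

Geometric (trials to first success), p = 0.349.
P(Y = 13) = (1−p)^12 · p = 0.0057939 · 0.349 = 0.002022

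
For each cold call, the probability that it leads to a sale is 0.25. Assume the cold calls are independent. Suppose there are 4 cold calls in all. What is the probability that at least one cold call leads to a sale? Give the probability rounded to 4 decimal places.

P(at least one) = 1 − P(none) = 1 − (1 − 0.25)^4
= 1 − 0.316406 = 0.683594

0.6836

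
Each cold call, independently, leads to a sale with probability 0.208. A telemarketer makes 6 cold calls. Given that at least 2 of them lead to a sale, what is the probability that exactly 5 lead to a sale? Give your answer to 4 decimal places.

X ~ Binomial(6, 0.208). Want P(X=5 | X≥2) = P(X=5) / P(X≥2).
P(X=5) = C(6,5)·0.208^5·0.792^1 = 0.001850
P(X≥2) = 1 − 0.246803 − 0.388902 = 0.364294
Ratio = 0.001850 / 0.364294 = 0.005079

0.0051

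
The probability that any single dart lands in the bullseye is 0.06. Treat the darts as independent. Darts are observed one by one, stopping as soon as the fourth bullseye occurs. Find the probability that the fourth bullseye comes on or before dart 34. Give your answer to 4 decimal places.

0.1446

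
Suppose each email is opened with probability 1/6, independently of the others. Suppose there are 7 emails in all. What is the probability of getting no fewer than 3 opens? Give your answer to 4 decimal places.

X ~ Binomial(7, 0.166667); P(X ≥ 3) = Σ C(7,k) p^k (1−p)^(7−k) over k:
  k=3: C(7,3)·0.166667^3·0.833333^4 = 0.078143
  k=4: C(7,4)·0.166667^4·0.833333^3 = 0.015629
  k=5: C(7,5)·0.166667^5·0.833333^2 = 0.001875
  k=6: C(7,6)·0.166667^6·0.833333^1 = 0.000125
  k=7: C(7,7)·0.166667^7·0.833333^0 = 0.000004
Total = 0.095775

0.0958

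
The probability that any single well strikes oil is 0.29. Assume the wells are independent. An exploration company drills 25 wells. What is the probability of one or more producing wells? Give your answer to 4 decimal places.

0.9998

P(at least one) = 1 − P(none) = 1 − (1 − 0.29)^25
= 1 − 0.000191 = 0.999809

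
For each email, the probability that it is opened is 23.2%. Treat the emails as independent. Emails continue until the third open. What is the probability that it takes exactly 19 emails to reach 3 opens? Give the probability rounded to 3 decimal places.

Y = trial on which the third success occurs; negative binomial, r=3, p=0.232.
P(Y=19) = C(18,2) · p^3 · (1−p)^16
= 153 · 0.012487 · 0.014648 = 0.02799

0.028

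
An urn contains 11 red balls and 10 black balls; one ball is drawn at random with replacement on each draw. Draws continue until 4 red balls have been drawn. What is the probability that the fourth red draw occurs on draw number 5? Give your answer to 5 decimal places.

0.14340

Y = trial on which the fourth success occurs; negative binomial, r=4, p=0.523810.
P(Y=5) = C(4,3) · p^4 · (1−p)^1
= 4 · 0.075282 · 0.47619 = 0.1433951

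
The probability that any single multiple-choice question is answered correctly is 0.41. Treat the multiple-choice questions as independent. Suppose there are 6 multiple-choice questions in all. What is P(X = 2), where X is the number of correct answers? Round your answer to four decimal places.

X ~ Binomial(n=6, p=0.41).
P(X=2) = C(6,2) · p^2 · (1−p)^4
= 15 · 0.1681 · 0.12117 = 0.305539

0.3055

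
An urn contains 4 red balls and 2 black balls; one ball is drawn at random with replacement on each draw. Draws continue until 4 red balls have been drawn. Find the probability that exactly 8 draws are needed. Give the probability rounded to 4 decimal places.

0.0854

Y = trial on which the fourth success occurs; negative binomial, r=4, p=0.666667.
P(Y=8) = C(7,3) · p^4 · (1−p)^4
= 35 · 0.19753 · 0.012346 = 0.085353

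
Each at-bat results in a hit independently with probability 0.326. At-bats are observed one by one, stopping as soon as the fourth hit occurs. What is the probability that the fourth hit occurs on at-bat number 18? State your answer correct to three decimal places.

Y = trial on which the fourth success occurs; negative binomial, r=4, p=0.326.
P(Y=18) = C(17,3) · p^4 · (1−p)^14
= 680 · 0.011295 · 0.0039924 = 0.03066

0.031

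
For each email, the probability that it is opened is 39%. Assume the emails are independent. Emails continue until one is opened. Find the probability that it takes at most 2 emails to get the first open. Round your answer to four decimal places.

Y = number of emails to the first success; geometric, p = 0.39.
P(Y ≤ 2) = 1 − (1−p)^2 = 1 − 0.372100 = 0.627900

0.6279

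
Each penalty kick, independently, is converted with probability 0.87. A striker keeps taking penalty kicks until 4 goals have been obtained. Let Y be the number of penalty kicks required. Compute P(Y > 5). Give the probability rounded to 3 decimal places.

Needing more than 5 penalty kicks ⇔ fewer than 4 successes in the first 5. With X ~ Binomial(5, 0.87), P(Y > 5) = P(X ≤ 3).
  k=0: C(5,0)·0.87^0·0.13^5 = 0.00004
  k=1: C(5,1)·0.87^1·0.13^4 = 0.00124
  k=2: C(5,2)·0.87^2·0.13^3 = 0.01663
  k=3: C(5,3)·0.87^3·0.13^2 = 0.11129
P(X ≤ 3) = 0.12920

0.129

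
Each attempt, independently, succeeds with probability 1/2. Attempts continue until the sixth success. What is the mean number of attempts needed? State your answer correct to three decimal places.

Y = total attempts until the sixth success; negative binomial with r=6, p=0.50.
E[Y] = r / p = 6 / 0.50 = 12.00000

12.000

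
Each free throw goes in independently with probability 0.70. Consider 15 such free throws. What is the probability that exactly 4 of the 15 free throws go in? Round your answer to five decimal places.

X ~ Binomial(n=15, p=0.70).
P(X=4) = C(15,4) · p^4 · (1−p)^11
= 1365 · 0.2401 · 1.7715e-06 = 0.0005806

0.00058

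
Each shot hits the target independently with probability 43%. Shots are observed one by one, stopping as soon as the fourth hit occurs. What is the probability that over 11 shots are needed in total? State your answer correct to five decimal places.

0.22996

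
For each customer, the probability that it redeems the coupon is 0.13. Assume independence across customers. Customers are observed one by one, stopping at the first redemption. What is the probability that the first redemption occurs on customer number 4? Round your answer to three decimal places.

Geometric (trials to first success), p = 0.13.
P(Y = 4) = (1−p)^3 · p = 0.6585 · 0.13 = 0.08561

0.086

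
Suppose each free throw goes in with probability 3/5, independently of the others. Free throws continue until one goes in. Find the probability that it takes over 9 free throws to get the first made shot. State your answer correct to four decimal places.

Y = number of free throws to the first success; geometric, p = 0.60.
P(Y > 9) = P(first 9 all fail) = (1−p)^9 = 0.000262

0.0003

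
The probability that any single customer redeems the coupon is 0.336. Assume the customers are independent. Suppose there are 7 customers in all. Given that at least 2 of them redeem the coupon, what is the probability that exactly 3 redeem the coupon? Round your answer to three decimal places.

0.348

X ~ Binomial(7, 0.336). Want P(X=3 | X≥2) = P(X=3) / P(X≥2).
P(X=3) = C(7,3)·0.336^3·0.664^4 = 0.25808
P(X≥2) = 1 − 0.05691 − 0.20158 = 0.74151
Ratio = 0.25808 / 0.74151 = 0.34805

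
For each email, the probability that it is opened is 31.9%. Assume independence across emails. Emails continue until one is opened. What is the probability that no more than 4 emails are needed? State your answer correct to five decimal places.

Y = number of emails to the first success; geometric, p = 0.319.
P(Y ≤ 4) = 1 − (1−p)^4 = 1 − 0.2150743 = 0.7849257

0.78493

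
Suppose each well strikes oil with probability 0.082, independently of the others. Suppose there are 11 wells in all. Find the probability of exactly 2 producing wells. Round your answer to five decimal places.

X ~ Binomial(n=11, p=0.082).
P(X=2) = C(11,2) · p^2 · (1−p)^9
= 55 · 0.006724 · 0.463 = 0.1712279

0.17123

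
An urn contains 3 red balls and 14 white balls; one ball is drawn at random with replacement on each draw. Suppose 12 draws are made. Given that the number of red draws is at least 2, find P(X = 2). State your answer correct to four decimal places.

0.4520

X ~ Binomial(12, 0.176471). Want P(X=2 | X≥2) = P(X=2) / P(X≥2).
P(X=2) = C(12,2)·0.176471^2·0.823529^10 = 0.294903
P(X≥2) = 1 − 0.097308 − 0.250221 = 0.652471
Ratio = 0.294903 / 0.652471 = 0.451979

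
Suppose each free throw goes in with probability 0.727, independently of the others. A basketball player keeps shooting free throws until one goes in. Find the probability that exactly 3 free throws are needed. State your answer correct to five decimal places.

0.05418

Geometric (trials to first success), p = 0.727.
P(Y = 3) = (1−p)^2 · p = 0.074529 · 0.727 = 0.0541826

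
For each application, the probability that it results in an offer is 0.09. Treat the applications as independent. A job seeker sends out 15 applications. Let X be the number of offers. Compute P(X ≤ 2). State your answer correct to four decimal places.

X ~ Binomial(15, 0.09); P(X ≤ 2) = Σ C(15,k) p^k (1−p)^(15−k) over k:
  k=0: C(15,0)·0.09^0·0.91^15 = 0.243008
  k=1: C(15,1)·0.09^1·0.91^14 = 0.360507
  k=2: C(15,2)·0.09^2·0.91^13 = 0.249582
Total = 0.853096

0.8531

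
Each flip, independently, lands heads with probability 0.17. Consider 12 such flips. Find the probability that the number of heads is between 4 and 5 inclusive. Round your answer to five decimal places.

0.12363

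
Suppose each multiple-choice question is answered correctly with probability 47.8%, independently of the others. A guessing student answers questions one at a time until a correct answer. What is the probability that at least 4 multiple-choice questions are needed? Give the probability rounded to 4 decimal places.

0.1422

Y = number of multiple-choice questions to the first success; geometric, p = 0.478.
P(Y > 3) = P(first 3 all fail) = (1−p)^3 = 0.142237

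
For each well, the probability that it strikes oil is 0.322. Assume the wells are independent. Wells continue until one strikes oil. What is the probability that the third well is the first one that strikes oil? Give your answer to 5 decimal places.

0.14802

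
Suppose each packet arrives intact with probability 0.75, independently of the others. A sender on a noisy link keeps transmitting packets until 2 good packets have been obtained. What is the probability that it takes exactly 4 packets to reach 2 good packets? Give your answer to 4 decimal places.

0.1055

Y = trial on which the second success occurs; negative binomial, r=2, p=0.75.
P(Y=4) = C(3,1) · p^2 · (1−p)^2
= 3 · 0.5625 · 0.0625 = 0.105469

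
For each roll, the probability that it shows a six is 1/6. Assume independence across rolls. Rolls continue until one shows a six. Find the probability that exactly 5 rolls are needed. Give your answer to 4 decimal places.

Geometric (trials to first success), p = 0.166667.
P(Y = 5) = (1−p)^4 · p = 0.48225 · 0.166667 = 0.080376

0.0804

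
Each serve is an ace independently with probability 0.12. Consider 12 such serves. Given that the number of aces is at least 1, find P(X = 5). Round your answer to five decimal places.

0.01027

X ~ Binomial(12, 0.12). Want P(X=5 | X≥1) = P(X=5) / P(X≥1).
P(X=5) = C(12,5)·0.12^5·0.88^7 = 0.0080540
P(X≥1) = 1 − 0.2156712 = 0.7843288
Ratio = 0.0080540 / 0.7843288 = 0.0102686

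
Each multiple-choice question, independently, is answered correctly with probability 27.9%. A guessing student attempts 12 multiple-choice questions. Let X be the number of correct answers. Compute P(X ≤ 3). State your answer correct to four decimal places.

0.5580

X ~ Binomial(12, 0.279); P(X ≤ 3) = Σ C(12,k) p^k (1−p)^(12−k) over k:
  k=0: C(12,0)·0.279^0·0.721^12 = 0.019734
  k=1: C(12,1)·0.279^1·0.721^11 = 0.091638
  k=2: C(12,2)·0.279^2·0.721^10 = 0.195032
  k=3: C(12,3)·0.279^3·0.721^9 = 0.251566
Total = 0.557970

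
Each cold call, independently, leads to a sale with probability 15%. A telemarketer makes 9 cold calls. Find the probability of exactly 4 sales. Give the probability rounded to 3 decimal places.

X ~ Binomial(n=9, p=0.15).
P(X=4) = C(9,4) · p^4 · (1−p)^5
= 126 · 0.00050625 · 0.44371 = 0.02830

0.028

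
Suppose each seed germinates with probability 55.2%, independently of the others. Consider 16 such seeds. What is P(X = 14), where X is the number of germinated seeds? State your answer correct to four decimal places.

0.0059

X ~ Binomial(n=16, p=0.552).
P(X=14) = C(16,14) · p^14 · (1−p)^2
= 120 · 0.00024386 · 0.2007 = 0.005873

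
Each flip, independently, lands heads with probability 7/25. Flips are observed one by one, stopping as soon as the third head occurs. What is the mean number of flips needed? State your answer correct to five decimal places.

Y = total flips until the third success; negative binomial with r=3, p=0.28.
E[Y] = r / p = 3 / 0.28 = 10.7142857

10.71429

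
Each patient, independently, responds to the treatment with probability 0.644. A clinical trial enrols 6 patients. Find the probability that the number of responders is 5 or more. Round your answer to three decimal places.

0.308

X ~ Binomial(6, 0.644); P(X ≥ 5) = Σ C(6,k) p^k (1−p)^(6−k) over k:
  k=5: C(6,5)·0.644^5·0.356^1 = 0.23661
  k=6: C(6,6)·0.644^6·0.356^0 = 0.07134
Total = 0.30795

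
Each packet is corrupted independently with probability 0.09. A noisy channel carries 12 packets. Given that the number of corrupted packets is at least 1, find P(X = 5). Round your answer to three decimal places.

0.004

X ~ Binomial(12, 0.09). Want P(X=5 | X≥1) = P(X=5) / P(X≥1).
P(X=5) = C(12,5)·0.09^5·0.91^7 = 0.00242
P(X≥1) = 1 − 0.32248 = 0.67752
Ratio = 0.00242 / 0.67752 = 0.00357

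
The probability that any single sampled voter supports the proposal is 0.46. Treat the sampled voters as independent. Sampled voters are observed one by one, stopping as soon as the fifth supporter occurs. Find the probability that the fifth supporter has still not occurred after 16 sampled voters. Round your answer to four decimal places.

Needing more than 16 sampled voters ⇔ fewer than 5 successes in the first 16. With X ~ Binomial(16, 0.46), P(Y > 16) = P(X ≤ 4).
  k=0: C(16,0)·0.46^0·0.54^16 = 0.000052
  k=1: C(16,1)·0.46^1·0.54^15 = 0.000712
  k=2: C(16,2)·0.46^2·0.54^14 = 0.004552
  k=3: C(16,3)·0.46^3·0.54^13 = 0.018096
  k=4: C(16,4)·0.46^4·0.54^12 = 0.050099
P(X ≤ 4) = 0.073512

0.0735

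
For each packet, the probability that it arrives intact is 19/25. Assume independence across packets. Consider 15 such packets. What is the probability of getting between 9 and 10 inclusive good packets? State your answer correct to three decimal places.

0.235

X ~ Binomial(15, 0.76); P(9 ≤ X ≤ 10) = Σ C(15,k) p^k (1−p)^(15−k) over k:
  k=9: C(15,9)·0.76^9·0.24^6 = 0.08091
  k=10: C(15,10)·0.76^10·0.24^5 = 0.15373
Total = 0.23463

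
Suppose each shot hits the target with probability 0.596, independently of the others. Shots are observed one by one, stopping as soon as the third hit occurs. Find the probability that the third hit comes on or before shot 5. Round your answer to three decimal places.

0.676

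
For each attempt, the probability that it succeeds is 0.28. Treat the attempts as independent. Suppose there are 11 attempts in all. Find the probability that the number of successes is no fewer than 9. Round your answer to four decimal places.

0.0003

X ~ Binomial(11, 0.28); P(X ≥ 9) = Σ C(11,k) p^k (1−p)^(11−k) over k:
  k=9: C(11,9)·0.28^9·0.72^2 = 0.000302
  k=10: C(11,10)·0.28^10·0.72^1 = 0.000023
  k=11: C(11,11)·0.28^11·0.72^0 = 0.000001
Total = 0.000326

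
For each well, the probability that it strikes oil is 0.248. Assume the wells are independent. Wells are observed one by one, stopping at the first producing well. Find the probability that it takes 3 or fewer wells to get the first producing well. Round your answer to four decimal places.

Y = number of wells to the first success; geometric, p = 0.248.
P(Y ≤ 3) = 1 − (1−p)^3 = 1 − 0.425259 = 0.574741

0.5747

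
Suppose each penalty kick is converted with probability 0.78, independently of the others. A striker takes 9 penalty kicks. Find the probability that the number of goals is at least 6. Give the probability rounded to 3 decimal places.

X ~ Binomial(9, 0.78); P(X ≥ 6) = Σ C(9,k) p^k (1−p)^(9−k) over k:
  k=6: C(9,6)·0.78^6·0.22^3 = 0.20143
  k=7: C(9,7)·0.78^7·0.22^2 = 0.30606
  k=8: C(9,8)·0.78^8·0.22^1 = 0.27128
  k=9: C(9,9)·0.78^9·0.22^0 = 0.10687
Total = 0.88564

0.886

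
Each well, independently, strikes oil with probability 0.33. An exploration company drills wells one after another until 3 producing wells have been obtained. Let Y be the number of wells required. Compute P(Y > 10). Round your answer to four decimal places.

0.3070

Needing more than 10 wells ⇔ fewer than 3 successes in the first 10. With X ~ Binomial(10, 0.33), P(Y > 10) = P(X ≤ 2).
  k=0: C(10,0)·0.33^0·0.67^10 = 0.018228
  k=1: C(10,1)·0.33^1·0.67^9 = 0.089782
  k=2: C(10,2)·0.33^2·0.67^8 = 0.198993
P(X ≤ 2) = 0.307003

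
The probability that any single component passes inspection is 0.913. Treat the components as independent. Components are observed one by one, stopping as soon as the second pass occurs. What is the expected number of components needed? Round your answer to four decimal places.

2.1906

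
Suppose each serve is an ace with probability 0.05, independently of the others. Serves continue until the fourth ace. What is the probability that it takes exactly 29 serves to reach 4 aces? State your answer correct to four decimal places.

0.0057

Y = trial on which the fourth success occurs; negative binomial, r=4, p=0.05.
P(Y=29) = C(28,3) · p^4 · (1−p)^25
= 3276 · 6.25e-06 · 0.27739 = 0.005680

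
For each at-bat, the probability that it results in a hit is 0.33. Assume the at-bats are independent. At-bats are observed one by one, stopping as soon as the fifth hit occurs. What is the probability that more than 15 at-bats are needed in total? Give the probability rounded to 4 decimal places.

Needing more than 15 at-bats ⇔ fewer than 5 successes in the first 15. With X ~ Binomial(15, 0.33), P(Y > 15) = P(X ≤ 4).
  k=0: C(15,0)·0.33^0·0.67^15 = 0.002461
  k=1: C(15,1)·0.33^1·0.67^14 = 0.018182
  k=2: C(15,2)·0.33^2·0.67^13 = 0.062689
  k=3: C(15,3)·0.33^3·0.67^12 = 0.133798
  k=4: C(15,4)·0.33^4·0.67^11 = 0.197702
P(X ≤ 4) = 0.414833

0.4148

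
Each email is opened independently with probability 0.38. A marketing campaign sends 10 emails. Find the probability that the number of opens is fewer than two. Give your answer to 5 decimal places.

X ~ Binomial(10, 0.38); P(X ≤ 1) = Σ C(10,k) p^k (1−p)^(10−k) over k:
  k=0: C(10,0)·0.38^0·0.62^10 = 0.0083930
  k=1: C(10,1)·0.38^1·0.62^9 = 0.0514409
Total = 0.0598339

0.05983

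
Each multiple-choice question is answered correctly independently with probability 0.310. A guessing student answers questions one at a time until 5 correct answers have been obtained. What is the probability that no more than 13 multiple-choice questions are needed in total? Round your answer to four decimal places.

0.3760

Finishing within 13 multiple-choice questions ⇔ at least 5 successes in the first 13. With X ~ Binomial(13, 0.31), P(Y ≤ 13) = 1 − P(X ≤ 4).
  k=0: C(13,0)·0.31^0·0.69^13 = 0.008036
  k=1: C(13,1)·0.31^1·0.69^12 = 0.046935
  k=2: C(13,2)·0.31^2·0.69^11 = 0.126520
  k=3: C(13,3)·0.31^3·0.69^10 = 0.208421
  k=4: C(13,4)·0.31^4·0.69^9 = 0.234096
1 − 0.624008 = 0.375992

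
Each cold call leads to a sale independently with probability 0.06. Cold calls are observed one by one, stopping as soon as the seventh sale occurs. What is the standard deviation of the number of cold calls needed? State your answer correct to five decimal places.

Y = total cold calls until the seventh success; negative binomial with r=7, p=0.06.
SD(Y) = √[r(1−p)/p²] = √(1827.7777778) = 42.7525178

42.75252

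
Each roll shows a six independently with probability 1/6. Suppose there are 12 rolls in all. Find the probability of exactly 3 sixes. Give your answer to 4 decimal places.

0.1974

X ~ Binomial(n=12, p=0.166667).
P(X=3) = C(12,3) · p^3 · (1−p)^9
= 220 · 0.0046296 · 0.19381 = 0.197396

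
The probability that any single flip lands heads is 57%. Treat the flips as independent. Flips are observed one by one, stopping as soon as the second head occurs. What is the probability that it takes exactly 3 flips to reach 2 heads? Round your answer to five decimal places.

0.27941

Y = trial on which the second success occurs; negative binomial, r=2, p=0.57.
P(Y=3) = C(2,1) · p^2 · (1−p)^1
= 2 · 0.3249 · 0.43 = 0.2794140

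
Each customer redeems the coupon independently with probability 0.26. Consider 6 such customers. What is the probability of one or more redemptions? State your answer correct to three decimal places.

0.836

P(at least one) = 1 − P(none) = 1 − (1 − 0.26)^6
= 1 − 0.16421 = 0.83579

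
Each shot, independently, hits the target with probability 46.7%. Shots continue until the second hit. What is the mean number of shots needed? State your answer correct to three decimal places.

4.283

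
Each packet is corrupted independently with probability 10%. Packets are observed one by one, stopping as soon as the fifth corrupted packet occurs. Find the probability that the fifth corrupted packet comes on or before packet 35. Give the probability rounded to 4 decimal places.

Finishing within 35 packets ⇔ at least 5 successes in the first 35. With X ~ Binomial(35, 0.10), P(Y ≤ 35) = 1 − P(X ≤ 4).
  k=0: C(35,0)·0.10^0·0.90^35 = 0.025032
  k=1: C(35,1)·0.10^1·0.90^34 = 0.097345
  k=2: C(35,2)·0.10^2·0.90^33 = 0.183874
  k=3: C(35,3)·0.10^3·0.90^32 = 0.224735
  k=4: C(35,4)·0.10^4·0.90^31 = 0.199764
1 − 0.730749 = 0.269251

0.2693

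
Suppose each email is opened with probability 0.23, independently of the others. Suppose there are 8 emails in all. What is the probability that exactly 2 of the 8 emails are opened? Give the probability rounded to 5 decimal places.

0.30872

X ~ Binomial(n=8, p=0.23).
P(X=2) = C(8,2) · p^2 · (1−p)^6
= 28 · 0.0529 · 0.20842 = 0.3087152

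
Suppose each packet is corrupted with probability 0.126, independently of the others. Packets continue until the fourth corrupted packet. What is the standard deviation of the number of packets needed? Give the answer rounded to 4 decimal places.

14.8394

Y = total packets until the fourth success; negative binomial with r=4, p=0.126.
SD(Y) = √[r(1−p)/p²] = √(220.206601) = 14.839360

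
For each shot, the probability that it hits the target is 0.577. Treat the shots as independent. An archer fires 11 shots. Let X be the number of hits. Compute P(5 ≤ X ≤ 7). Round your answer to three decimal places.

X ~ Binomial(11, 0.577); P(5 ≤ X ≤ 7) = Σ C(11,k) p^k (1−p)^(11−k) over k:
  k=5: C(11,5)·0.577^5·0.423^6 = 0.16926
  k=6: C(11,6)·0.577^6·0.423^5 = 0.23089
  k=7: C(11,7)·0.577^7·0.423^4 = 0.22496
Total = 0.62511

0.625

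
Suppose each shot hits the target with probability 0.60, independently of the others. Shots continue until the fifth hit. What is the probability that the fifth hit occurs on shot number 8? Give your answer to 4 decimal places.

Y = trial on which the fifth success occurs; negative binomial, r=5, p=0.60.
P(Y=8) = C(7,4) · p^5 · (1−p)^3
= 35 · 0.07776 · 0.064 = 0.174182

0.1742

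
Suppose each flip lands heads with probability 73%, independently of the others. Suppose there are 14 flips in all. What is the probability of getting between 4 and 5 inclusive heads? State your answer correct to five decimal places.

0.00375

X ~ Binomial(14, 0.73); P(4 ≤ X ≤ 5) = Σ C(14,k) p^k (1−p)^(14−k) over k:
  k=4: C(14,4)·0.73^4·0.27^10 = 0.0005853
  k=5: C(14,5)·0.73^5·0.27^9 = 0.0031648
Total = 0.0037501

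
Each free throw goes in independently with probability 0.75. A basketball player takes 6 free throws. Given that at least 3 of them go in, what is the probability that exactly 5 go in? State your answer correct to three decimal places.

X ~ Binomial(6, 0.75). Want P(X=5 | X≥3) = P(X=5) / P(X≥3).
P(X=5) = C(6,5)·0.75^5·0.25^1 = 0.35596
P(X≥3) = 1 − 0.00024 − 0.00439 − 0.03296 = 0.96240
Ratio = 0.35596 / 0.96240 = 0.36986

0.370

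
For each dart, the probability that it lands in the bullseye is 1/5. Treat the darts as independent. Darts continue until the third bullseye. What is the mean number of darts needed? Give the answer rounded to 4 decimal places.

Y = total darts until the third success; negative binomial with r=3, p=0.20.
E[Y] = r / p = 3 / 0.20 = 15.000000

15.0000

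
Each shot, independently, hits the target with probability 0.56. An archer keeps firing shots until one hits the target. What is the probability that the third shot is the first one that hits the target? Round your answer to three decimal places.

Geometric (trials to first success), p = 0.56.
P(Y = 3) = (1−p)^2 · p = 0.1936 · 0.56 = 0.10842

0.108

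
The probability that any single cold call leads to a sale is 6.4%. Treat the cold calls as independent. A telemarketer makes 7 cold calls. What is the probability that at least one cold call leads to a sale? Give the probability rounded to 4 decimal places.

P(at least one) = 1 − P(none) = 1 − (1 − 0.064)^7
= 1 − 0.629406 = 0.370594

0.3706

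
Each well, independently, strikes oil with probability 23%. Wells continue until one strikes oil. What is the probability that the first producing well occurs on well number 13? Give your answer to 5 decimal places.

Geometric (trials to first success), p = 0.23.
P(Y = 13) = (1−p)^12 · p = 0.04344 · 0.23 = 0.0099912

0.00999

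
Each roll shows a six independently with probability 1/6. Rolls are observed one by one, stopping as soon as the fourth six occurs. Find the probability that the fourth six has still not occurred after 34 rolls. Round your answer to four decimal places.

0.1587

Needing more than 34 rolls ⇔ fewer than 4 successes in the first 34. With X ~ Binomial(34, 0.166667), P(Y > 34) = P(X ≤ 3).
  k=0: C(34,0)·0.166667^0·0.833333^34 = 0.002032
  k=1: C(34,1)·0.166667^1·0.833333^33 = 0.013815
  k=2: C(34,2)·0.166667^2·0.833333^32 = 0.045589
  k=3: C(34,3)·0.166667^3·0.833333^31 = 0.097257
P(X ≤ 3) = 0.158692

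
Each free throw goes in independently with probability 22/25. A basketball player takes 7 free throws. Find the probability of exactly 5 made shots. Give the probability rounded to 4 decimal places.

0.1596

X ~ Binomial(n=7, p=0.88).
P(X=5) = C(7,5) · p^5 · (1−p)^2
= 21 · 0.52773 · 0.0144 = 0.159586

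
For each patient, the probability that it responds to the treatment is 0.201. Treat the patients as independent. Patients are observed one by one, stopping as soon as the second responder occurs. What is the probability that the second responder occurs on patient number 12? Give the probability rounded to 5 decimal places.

0.04713

Y = trial on which the second success occurs; negative binomial, r=2, p=0.201.
P(Y=12) = C(11,1) · p^2 · (1−p)^10
= 11 · 0.040401 · 0.10604 = 0.0471251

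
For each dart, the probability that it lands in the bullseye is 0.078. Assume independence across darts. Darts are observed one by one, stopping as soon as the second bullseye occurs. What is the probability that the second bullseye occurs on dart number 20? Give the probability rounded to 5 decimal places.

0.02680

Y = trial on which the second success occurs; negative binomial, r=2, p=0.078.
P(Y=20) = C(19,1) · p^2 · (1−p)^18
= 19 · 0.006084 · 0.23182 = 0.0267978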